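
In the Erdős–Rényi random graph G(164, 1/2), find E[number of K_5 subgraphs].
E[# K_5] = C(164, 5) · (1/2)^C(5, 2) = 929632032 / 2^10 = 29051001/32 = 907843.78125

For each 5-subset S of vertices (there are C(164, 5) = 929632032 such S), let X_S = 1 if S induces a K_5 (all C(5, 2) = 10 edges present). Then P(X_S = 1) = (1/2)^10 = 1/1024. By linearity of expectation, E[# K_5] = C(164, 5) · (1/2)^10 = 929632032 / 1024 = 29051001/32 = 907843.78125.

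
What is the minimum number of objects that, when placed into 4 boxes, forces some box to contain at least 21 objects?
n = (21 − 1)·4 + 1 = 81

By the generalised pigeonhole principle, to guarantee some box contains ≥ r objects we need more than (r − 1) · k objects total. Threshold: n = (r − 1) · k + 1. With r = 21 and k = 4: n = 20 · 4 + 1 = 80 + 1 = 81. For n = 80 = 20 · 4, we can put exactly 20 objects in every box, avoiding 21 in any single one — so 81 is tight.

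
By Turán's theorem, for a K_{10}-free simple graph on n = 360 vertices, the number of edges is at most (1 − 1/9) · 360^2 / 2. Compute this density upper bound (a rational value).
Turán density bound = (8/9) · 360^2/2 = 57600

Turán's theorem: ex(n, K_{r+1}) is achieved by the complete r-partite Turán graph T(n, r) with parts as balanced as possible, and is at most (1 − 1/r) · n^2/2. For r = 9, n = 360: the density bound is (8/9) · 129600/2 = 57600. Since 9 ∣ 360, the Turán graph T(360, 9) has parts of equal size 40, and its edge count e(T(360, 9)) = 57600 attains the density bound exactly.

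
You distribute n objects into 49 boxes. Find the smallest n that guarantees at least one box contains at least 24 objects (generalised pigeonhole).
n = (24 − 1)·49 + 1 = 1128

By the generalised pigeonhole principle, to guarantee some box contains ≥ r objects we need more than (r − 1) · k objects total. Threshold: n = (r − 1) · k + 1. With r = 24 and k = 49: n = 23 · 49 + 1 = 1127 + 1 = 1128. For n = 1127 = 23 · 49, we can put exactly 23 objects in every box, avoiding 24 in any single one — so 1128 is tight.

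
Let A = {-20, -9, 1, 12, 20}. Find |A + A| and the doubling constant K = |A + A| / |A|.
K = |A + A| / |A| = 14/5

Enumerate A + A = {a + b : a, b ∈ A}. With |A| = 5, there are |A|^2 = 25 ordered sum pairs; collecting distinct values, A + A = {-40, -29, -19, -18, -8, 0, 2, 3, 11, 13, 21, 24, 32, 40}, so |A + A| = 14. Thus K = 14/5. For comparison, the minimum possible |A + A| over all 5-element sets is 2·5 − 1 = 9 (so min K = 9/5), attained only by arithmetic progressions.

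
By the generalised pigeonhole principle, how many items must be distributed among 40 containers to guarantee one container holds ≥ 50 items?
n = (50 − 1)·40 + 1 = 1961

By the generalised pigeonhole principle, to guarantee some box contains ≥ r objects we need more than (r − 1) · k objects total. Threshold: n = (r − 1) · k + 1. With r = 50 and k = 40: n = 49 · 40 + 1 = 1960 + 1 = 1961. For n = 1960 = 49 · 40, we can put exactly 49 objects in every box, avoiding 50 in any single one — so 1961 is tight.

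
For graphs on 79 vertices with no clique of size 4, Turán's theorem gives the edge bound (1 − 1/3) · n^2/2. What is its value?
Turán density bound = (2/3) · 79^2/2 = 6241/3 ≈ 2080.3333

Turán's theorem: ex(n, K_{r+1}) is achieved by the complete r-partite Turán graph T(n, r) with parts as balanced as possible, and is at most (1 − 1/r) · n^2/2. For r = 3, n = 79: the density bound is (2/3) · 6241/2 = 6241/3 ≈ 2080.3333. The integer-valued extremum is e(T(79, 3)) = 2080, which is strictly less than the density bound 6241/3 since 3 ∤ 79 (the parts of T(79, 3) cannot all be equal).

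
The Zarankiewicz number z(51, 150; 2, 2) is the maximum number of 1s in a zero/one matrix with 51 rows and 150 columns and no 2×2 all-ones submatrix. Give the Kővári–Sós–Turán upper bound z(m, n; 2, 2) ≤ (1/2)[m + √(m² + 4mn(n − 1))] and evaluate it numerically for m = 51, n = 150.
z(51, 150; 2, 2) ≤ (1/2)[51 + √(51² + 4·51·150·149)] = (1/2)[51 + √4562001] = 1093.4421

Kővári–Sós–Turán: let r_1, ..., r_51 be the row sums and z = Σ r_i the total number of 1s. Each pair of columns can share at most one row with both entries 1 (else a 2×2 all-ones block appears), so Σ_i C(r_i, 2) ≤ C(150, 2) = 11175. By convexity Σ_i C(r_i, 2) ≥ 51·C(z/51, 2) = z(z − 51)/(2·51), giving z² − 51z − 51·150·149 ≤ 0 and hence z ≤ (1/2)[51 + √(2601 + 4·1139850)] = (1/2)[51 + √4562001] ≈ (1/2)(51 + 2135.8841) = 1093.4421.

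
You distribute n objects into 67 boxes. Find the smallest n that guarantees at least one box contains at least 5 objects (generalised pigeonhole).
n = (5 − 1)·67 + 1 = 269

By the generalised pigeonhole principle, to guarantee some box contains ≥ r objects we need more than (r − 1) · k objects total. Threshold: n = (r − 1) · k + 1. With r = 5 and k = 67: n = 4 · 67 + 1 = 268 + 1 = 269. For n = 268 = 4 · 67, we can put exactly 4 objects in every box, avoiding 5 in any single one — so 269 is tight.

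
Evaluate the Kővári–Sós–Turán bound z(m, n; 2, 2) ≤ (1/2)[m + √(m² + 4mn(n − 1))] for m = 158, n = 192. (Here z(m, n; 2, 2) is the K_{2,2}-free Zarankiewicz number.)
z(158, 192; 2, 2) ≤ (1/2)[158 + √(158² + 4·158·192·191)] = (1/2)[158 + √23201668] = 2487.4055

Kővári–Sós–Turán: let r_1, ..., r_158 be the row sums and z = Σ r_i the total number of 1s. Each pair of columns can share at most one row with both entries 1 (else a 2×2 all-ones block appears), so Σ_i C(r_i, 2) ≤ C(192, 2) = 18336. By convexity Σ_i C(r_i, 2) ≥ 158·C(z/158, 2) = z(z − 158)/(2·158), giving z² − 158z − 158·192·191 ≤ 0 and hence z ≤ (1/2)[158 + √(24964 + 4·5794176)] = (1/2)[158 + √23201668] ≈ (1/2)(158 + 4816.811) = 2487.4055.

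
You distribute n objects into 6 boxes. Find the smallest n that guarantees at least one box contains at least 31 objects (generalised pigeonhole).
n = (31 − 1)·6 + 1 = 181

By the generalised pigeonhole principle, to guarantee some box contains ≥ r objects we need more than (r − 1) · k objects total. Threshold: n = (r − 1) · k + 1. With r = 31 and k = 6: n = 30 · 6 + 1 = 180 + 1 = 181. For n = 180 = 30 · 6, we can put exactly 30 objects in every box, avoiding 31 in any single one — so 181 is tight.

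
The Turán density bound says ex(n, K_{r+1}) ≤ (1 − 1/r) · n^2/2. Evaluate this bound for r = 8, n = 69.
Turán density bound = (7/8) · 69^2/2 = 33327/16 ≈ 2082.9375

Turán's theorem: ex(n, K_{r+1}) is achieved by the complete r-partite Turán graph T(n, r) with parts as balanced as possible, and is at most (1 − 1/r) · n^2/2. For r = 8, n = 69: the density bound is (7/8) · 4761/2 = 33327/16 ≈ 2082.9375. The integer-valued extremum is e(T(69, 8)) = 2082, which is strictly less than the density bound 33327/16 since 8 ∤ 69 (the parts of T(69, 8) cannot all be equal).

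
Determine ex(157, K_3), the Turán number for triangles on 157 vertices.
ex(157, K_3) = ⌊157^2/4⌋ = 6162

Mantel (1907): a triangle-free graph on n vertices has at most ⌊n^2/4⌋ edges, with equality for the complete bipartite graph K_{⌊n/2⌋, ⌈n/2⌉}. For n = 157: ⌊157^2/4⌋ = ⌊24649/4⌋ = 6162. The extremal graph is K_{78, 79}, which has 78·79 = 6162 edges.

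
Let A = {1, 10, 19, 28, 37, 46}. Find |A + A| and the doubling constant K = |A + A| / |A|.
K = |A + A| / |A| = 11/6

Enumerate A + A = {a + b : a, b ∈ A}. With |A| = 6, there are |A|^2 = 36 ordered sum pairs; collecting distinct values, A + A = {2, 11, 20, 29, 38, 47, 56, 65, 74, 83, 92}, so |A + A| = 11. Thus K = 11/6. Here |A + A| = 2|A| − 1 = 11, the minimum possible — so K = 11/6 is minimal, which holds iff A is an arithmetic progression.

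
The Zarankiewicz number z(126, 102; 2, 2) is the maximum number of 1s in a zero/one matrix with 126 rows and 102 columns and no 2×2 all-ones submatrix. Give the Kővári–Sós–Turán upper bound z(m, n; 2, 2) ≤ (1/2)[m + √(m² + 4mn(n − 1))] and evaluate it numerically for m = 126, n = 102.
z(126, 102; 2, 2) ≤ (1/2)[126 + √(126² + 4·126·102·101)] = (1/2)[126 + √5208084] = 1204.0613

Kővári–Sós–Turán: let r_1, ..., r_126 be the row sums and z = Σ r_i the total number of 1s. Each pair of columns can share at most one row with both entries 1 (else a 2×2 all-ones block appears), so Σ_i C(r_i, 2) ≤ C(102, 2) = 5151. By convexity Σ_i C(r_i, 2) ≥ 126·C(z/126, 2) = z(z − 126)/(2·126), giving z² − 126z − 126·102·101 ≤ 0 and hence z ≤ (1/2)[126 + √(15876 + 4·1298052)] = (1/2)[126 + √5208084] ≈ (1/2)(126 + 2282.1227) = 1204.0613.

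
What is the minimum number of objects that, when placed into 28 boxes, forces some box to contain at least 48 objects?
n = (48 − 1)·28 + 1 = 1317

By the generalised pigeonhole principle, to guarantee some box contains ≥ r objects we need more than (r − 1) · k objects total. Threshold: n = (r − 1) · k + 1. With r = 48 and k = 28: n = 47 · 28 + 1 = 1316 + 1 = 1317. For n = 1316 = 47 · 28, we can put exactly 47 objects in every box, avoiding 48 in any single one — so 1317 is tight.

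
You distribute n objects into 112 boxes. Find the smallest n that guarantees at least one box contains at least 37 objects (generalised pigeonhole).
n = (37 − 1)·112 + 1 = 4033

By the generalised pigeonhole principle, to guarantee some box contains ≥ r objects we need more than (r − 1) · k objects total. Threshold: n = (r − 1) · k + 1. With r = 37 and k = 112: n = 36 · 112 + 1 = 4032 + 1 = 4033. For n = 4032 = 36 · 112, we can put exactly 36 objects in every box, avoiding 37 in any single one — so 4033 is tight.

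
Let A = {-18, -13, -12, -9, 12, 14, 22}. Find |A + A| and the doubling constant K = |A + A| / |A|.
K = |A + A| / |A| = 28/7 = 4

Enumerate A + A = {a + b : a, b ∈ A}. With |A| = 7, there are |A|^2 = 49 ordered sum pairs; collecting distinct values, A + A = {-36, -31, -30, -27, -26, -25, -24, -22, -21, -18, -6, -4, -1, 0, 1, 2, 3, 4, 5, 9, 10, 13, 24, 26, 28, 34, 36, 44}, so |A + A| = 28. Thus K = 28/7 = 4. For comparison, the minimum possible |A + A| over all 7-element sets is 2·7 − 1 = 13 (so min K = 13/7), attained only by arithmetic progressions.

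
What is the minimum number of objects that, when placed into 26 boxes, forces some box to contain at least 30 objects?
n = (30 − 1)·26 + 1 = 755

By the generalised pigeonhole principle, to guarantee some box contains ≥ r objects we need more than (r − 1) · k objects total. Threshold: n = (r − 1) · k + 1. With r = 30 and k = 26: n = 29 · 26 + 1 = 754 + 1 = 755. For n = 754 = 29 · 26, we can put exactly 29 objects in every box, avoiding 30 in any single one — so 755 is tight.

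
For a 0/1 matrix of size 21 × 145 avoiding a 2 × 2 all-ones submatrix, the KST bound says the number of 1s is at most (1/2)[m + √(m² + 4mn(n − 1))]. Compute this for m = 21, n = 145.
z(21, 145; 2, 2) ≤ (1/2)[21 + √(21² + 4·21·145·144)] = (1/2)[21 + √1754361] = 672.7615

Kővári–Sós–Turán: let r_1, ..., r_21 be the row sums and z = Σ r_i the total number of 1s. Each pair of columns can share at most one row with both entries 1 (else a 2×2 all-ones block appears), so Σ_i C(r_i, 2) ≤ C(145, 2) = 10440. By convexity Σ_i C(r_i, 2) ≥ 21·C(z/21, 2) = z(z − 21)/(2·21), giving z² − 21z − 21·145·144 ≤ 0 and hence z ≤ (1/2)[21 + √(441 + 4·438480)] = (1/2)[21 + √1754361] ≈ (1/2)(21 + 1324.5229) = 672.7615.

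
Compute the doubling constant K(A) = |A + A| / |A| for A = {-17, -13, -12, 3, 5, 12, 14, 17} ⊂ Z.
K = |A + A| / |A| = 34/8 = 17/4

Enumerate A + A = {a + b : a, b ∈ A}. With |A| = 8, there are |A|^2 = 64 ordered sum pairs; collecting distinct values, A + A = {-34, -30, -29, -26, -25, -24, -14, -12, -10, -9, -8, -7, -5, -3, -1, 0, 1, 2, 4, 5, 6, 8, 10, 15, 17, 19, 20, 22, 24, 26, 28, 29, 31, 34}, so |A + A| = 34. Thus K = 34/8 = 17/4. For comparison, the minimum possible |A + A| over all 8-element sets is 2·8 − 1 = 15 (so min K = 15/8), attained only by arithmetic progressions.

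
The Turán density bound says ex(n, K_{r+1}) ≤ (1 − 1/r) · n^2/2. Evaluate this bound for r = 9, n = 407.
Turán density bound = (8/9) · 407^2/2 = 662596/9 ≈ 73621.7778

Turán's theorem: ex(n, K_{r+1}) is achieved by the complete r-partite Turán graph T(n, r) with parts as balanced as possible, and is at most (1 − 1/r) · n^2/2. For r = 9, n = 407: the density bound is (8/9) · 165649/2 = 662596/9 ≈ 73621.7778. The integer-valued extremum is e(T(407, 9)) = 73621, which is strictly less than the density bound 662596/9 since 9 ∤ 407 (the parts of T(407, 9) cannot all be equal).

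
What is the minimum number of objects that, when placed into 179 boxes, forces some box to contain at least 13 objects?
n = (13 − 1)·179 + 1 = 2149

By the generalised pigeonhole principle, to guarantee some box contains ≥ r objects we need more than (r − 1) · k objects total. Threshold: n = (r − 1) · k + 1. With r = 13 and k = 179: n = 12 · 179 + 1 = 2148 + 1 = 2149. For n = 2148 = 12 · 179, we can put exactly 12 objects in every box, avoiding 13 in any single one — so 2149 is tight.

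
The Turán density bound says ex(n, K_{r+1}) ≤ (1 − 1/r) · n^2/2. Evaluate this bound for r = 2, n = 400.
Turán density bound = (1/2) · 400^2/2 = 40000

Turán's theorem: ex(n, K_{r+1}) is achieved by the complete r-partite Turán graph T(n, r) with parts as balanced as possible, and is at most (1 − 1/r) · n^2/2. For r = 2, n = 400: the density bound is (1/2) · 160000/2 = 40000. Since 2 ∣ 400, the Turán graph T(400, 2) has parts of equal size 200, and its edge count e(T(400, 2)) = 40000 attains the density bound exactly.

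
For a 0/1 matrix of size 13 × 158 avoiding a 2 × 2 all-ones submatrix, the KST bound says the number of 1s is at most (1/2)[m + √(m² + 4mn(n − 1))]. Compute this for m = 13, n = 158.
z(13, 158; 2, 2) ≤ (1/2)[13 + √(13² + 4·13·158·157)] = (1/2)[13 + √1290081] = 574.4087

Kővári–Sós–Turán: let r_1, ..., r_13 be the row sums and z = Σ r_i the total number of 1s. Each pair of columns can share at most one row with both entries 1 (else a 2×2 all-ones block appears), so Σ_i C(r_i, 2) ≤ C(158, 2) = 12403. By convexity Σ_i C(r_i, 2) ≥ 13·C(z/13, 2) = z(z − 13)/(2·13), giving z² − 13z − 13·158·157 ≤ 0 and hence z ≤ (1/2)[13 + √(169 + 4·322478)] = (1/2)[13 + √1290081] ≈ (1/2)(13 + 1135.8173) = 574.4087.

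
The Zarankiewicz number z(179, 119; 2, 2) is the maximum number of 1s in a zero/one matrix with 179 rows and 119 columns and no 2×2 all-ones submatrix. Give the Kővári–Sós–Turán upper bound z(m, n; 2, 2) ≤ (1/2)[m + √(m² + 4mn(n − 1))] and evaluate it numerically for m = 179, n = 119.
z(179, 119; 2, 2) ≤ (1/2)[179 + √(179² + 4·179·119·118)] = (1/2)[179 + √10086113] = 1677.4321

Kővári–Sós–Turán: let r_1, ..., r_179 be the row sums and z = Σ r_i the total number of 1s. Each pair of columns can share at most one row with both entries 1 (else a 2×2 all-ones block appears), so Σ_i C(r_i, 2) ≤ C(119, 2) = 7021. By convexity Σ_i C(r_i, 2) ≥ 179·C(z/179, 2) = z(z − 179)/(2·179), giving z² − 179z − 179·119·118 ≤ 0 and hence z ≤ (1/2)[179 + √(32041 + 4·2513518)] = (1/2)[179 + √10086113] ≈ (1/2)(179 + 3175.8641) = 1677.4321.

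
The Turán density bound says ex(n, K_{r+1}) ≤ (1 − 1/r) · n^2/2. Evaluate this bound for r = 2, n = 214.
Turán density bound = (1/2) · 214^2/2 = 11449

Turán's theorem: ex(n, K_{r+1}) is achieved by the complete r-partite Turán graph T(n, r) with parts as balanced as possible, and is at most (1 − 1/r) · n^2/2. For r = 2, n = 214: the density bound is (1/2) · 45796/2 = 11449. Since 2 ∣ 214, the Turán graph T(214, 2) has parts of equal size 107, and its edge count e(T(214, 2)) = 11449 attains the density bound exactly.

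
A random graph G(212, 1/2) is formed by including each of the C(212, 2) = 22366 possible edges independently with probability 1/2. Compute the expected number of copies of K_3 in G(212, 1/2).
E[# K_3] = C(212, 3) · (1/2)^C(3, 2) = 1565620 / 2^3 = 391405/2 = 195702.5

For each 3-subset S of vertices (there are C(212, 3) = 1565620 such S), let X_S = 1 if S induces a K_3 (all C(3, 2) = 3 edges present). Then P(X_S = 1) = (1/2)^3 = 1/8. By linearity of expectation, E[# K_3] = C(212, 3) · (1/2)^3 = 1565620 / 8 = 391405/2 = 195702.5.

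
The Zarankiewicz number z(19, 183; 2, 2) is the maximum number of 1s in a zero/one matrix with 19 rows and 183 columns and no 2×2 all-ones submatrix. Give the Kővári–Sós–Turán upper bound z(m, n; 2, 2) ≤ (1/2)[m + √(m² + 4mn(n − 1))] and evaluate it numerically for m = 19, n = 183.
z(19, 183; 2, 2) ≤ (1/2)[19 + √(19² + 4·19·183·182)] = (1/2)[19 + √2531617] = 805.0528

Kővári–Sós–Turán: let r_1, ..., r_19 be the row sums and z = Σ r_i the total number of 1s. Each pair of columns can share at most one row with both entries 1 (else a 2×2 all-ones block appears), so Σ_i C(r_i, 2) ≤ C(183, 2) = 16653. By convexity Σ_i C(r_i, 2) ≥ 19·C(z/19, 2) = z(z − 19)/(2·19), giving z² − 19z − 19·183·182 ≤ 0 and hence z ≤ (1/2)[19 + √(361 + 4·632814)] = (1/2)[19 + √2531617] ≈ (1/2)(19 + 1591.1056) = 805.0528.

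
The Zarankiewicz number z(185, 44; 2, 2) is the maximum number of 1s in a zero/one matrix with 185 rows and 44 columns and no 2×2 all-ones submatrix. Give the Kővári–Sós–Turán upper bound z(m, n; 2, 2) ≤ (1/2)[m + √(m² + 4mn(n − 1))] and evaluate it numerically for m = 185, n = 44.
z(185, 44; 2, 2) ≤ (1/2)[185 + √(185² + 4·185·44·43)] = (1/2)[185 + √1434305] = 691.3124

Kővári–Sós–Turán: let r_1, ..., r_185 be the row sums and z = Σ r_i the total number of 1s. Each pair of columns can share at most one row with both entries 1 (else a 2×2 all-ones block appears), so Σ_i C(r_i, 2) ≤ C(44, 2) = 946. By convexity Σ_i C(r_i, 2) ≥ 185·C(z/185, 2) = z(z − 185)/(2·185), giving z² − 185z − 185·44·43 ≤ 0 and hence z ≤ (1/2)[185 + √(34225 + 4·350020)] = (1/2)[185 + √1434305] ≈ (1/2)(185 + 1197.6247) = 691.3124.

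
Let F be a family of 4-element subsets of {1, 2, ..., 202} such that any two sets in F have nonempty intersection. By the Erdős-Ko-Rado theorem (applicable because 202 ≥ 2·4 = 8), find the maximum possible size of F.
max |F| = C(201, 3) = 1333300

Erdős-Ko-Rado (1961): when n ≥ 2k, max |F| = C(n−1, k−1). The bound is attained by the star {A : i ∈ A} for any fixed i ∈ [n]. Here C(202−1, 4−1) = C(201, 3) = 1333300.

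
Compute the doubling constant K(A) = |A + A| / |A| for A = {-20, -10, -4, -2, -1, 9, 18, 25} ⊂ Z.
K = |A + A| / |A| = 32/8 = 4

Enumerate A + A = {a + b : a, b ∈ A}. With |A| = 8, there are |A|^2 = 64 ordered sum pairs; collecting distinct values, A + A = {-40, -30, -24, -22, -21, -20, -14, -12, -11, -8, -6, -5, -4, -3, -2, -1, 5, 7, 8, 14, 15, 16, 17, 18, 21, 23, 24, 27, 34, 36, 43, 50}, so |A + A| = 32. Thus K = 32/8 = 4. For comparison, the minimum possible |A + A| over all 8-element sets is 2·8 − 1 = 15 (so min K = 15/8), attained only by arithmetic progressions.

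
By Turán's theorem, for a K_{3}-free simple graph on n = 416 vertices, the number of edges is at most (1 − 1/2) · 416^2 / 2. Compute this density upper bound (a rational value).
Turán density bound = (1/2) · 416^2/2 = 43264

Turán's theorem: ex(n, K_{r+1}) is achieved by the complete r-partite Turán graph T(n, r) with parts as balanced as possible, and is at most (1 − 1/r) · n^2/2. For r = 2, n = 416: the density bound is (1/2) · 173056/2 = 43264. Since 2 ∣ 416, the Turán graph T(416, 2) has parts of equal size 208, and its edge count e(T(416, 2)) = 43264 attains the density bound exactly.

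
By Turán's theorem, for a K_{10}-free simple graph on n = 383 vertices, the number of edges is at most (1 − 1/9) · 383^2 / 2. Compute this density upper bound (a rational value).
Turán density bound = (8/9) · 383^2/2 = 586756/9 ≈ 65195.1111

Turán's theorem: ex(n, K_{r+1}) is achieved by the complete r-partite Turán graph T(n, r) with parts as balanced as possible, and is at most (1 − 1/r) · n^2/2. For r = 9, n = 383: the density bound is (8/9) · 146689/2 = 586756/9 ≈ 65195.1111. The integer-valued extremum is e(T(383, 9)) = 65194, which is strictly less than the density bound 586756/9 since 9 ∤ 383 (the parts of T(383, 9) cannot all be equal).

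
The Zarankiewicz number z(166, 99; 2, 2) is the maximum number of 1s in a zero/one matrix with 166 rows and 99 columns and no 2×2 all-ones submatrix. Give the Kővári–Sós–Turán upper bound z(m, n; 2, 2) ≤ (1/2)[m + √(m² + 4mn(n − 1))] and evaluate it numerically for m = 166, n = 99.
z(166, 99; 2, 2) ≤ (1/2)[166 + √(166² + 4·166·99·98)] = (1/2)[166 + √6469684] = 1354.7787

Kővári–Sós–Turán: let r_1, ..., r_166 be the row sums and z = Σ r_i the total number of 1s. Each pair of columns can share at most one row with both entries 1 (else a 2×2 all-ones block appears), so Σ_i C(r_i, 2) ≤ C(99, 2) = 4851. By convexity Σ_i C(r_i, 2) ≥ 166·C(z/166, 2) = z(z − 166)/(2·166), giving z² − 166z − 166·99·98 ≤ 0 and hence z ≤ (1/2)[166 + √(27556 + 4·1610532)] = (1/2)[166 + √6469684] ≈ (1/2)(166 + 2543.5574) = 1354.7787.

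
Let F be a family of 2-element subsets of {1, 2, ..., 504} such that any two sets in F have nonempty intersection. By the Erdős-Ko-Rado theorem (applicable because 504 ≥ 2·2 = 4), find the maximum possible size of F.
max |F| = C(503, 1) = 503

Erdős-Ko-Rado (1961): when n ≥ 2k, max |F| = C(n−1, k−1). The bound is attained by the star {A : i ∈ A} for any fixed i ∈ [n]. Here C(504−1, 2−1) = C(503, 1) = 503.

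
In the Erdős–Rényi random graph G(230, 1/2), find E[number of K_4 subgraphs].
E[# K_4] = C(230, 4) · (1/2)^C(4, 2) = 113582855 / 2^6 = 1774732.109375

For each 4-subset S of vertices (there are C(230, 4) = 113582855 such S), let X_S = 1 if S induces a K_4 (all C(4, 2) = 6 edges present). Then P(X_S = 1) = (1/2)^6 = 1/64. By linearity of expectation, E[# K_4] = C(230, 4) · (1/2)^6 = 113582855 / 64 = 1774732.109375.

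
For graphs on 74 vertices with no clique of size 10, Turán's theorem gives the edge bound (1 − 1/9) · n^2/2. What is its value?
Turán density bound = (8/9) · 74^2/2 = 21904/9 ≈ 2433.7778

Turán's theorem: ex(n, K_{r+1}) is achieved by the complete r-partite Turán graph T(n, r) with parts as balanced as possible, and is at most (1 − 1/r) · n^2/2. For r = 9, n = 74: the density bound is (8/9) · 5476/2 = 21904/9 ≈ 2433.7778. The integer-valued extremum is e(T(74, 9)) = 2433, which is strictly less than the density bound 21904/9 since 9 ∤ 74 (the parts of T(74, 9) cannot all be equal).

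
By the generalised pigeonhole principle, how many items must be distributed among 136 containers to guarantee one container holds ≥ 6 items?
n = (6 − 1)·136 + 1 = 681

By the generalised pigeonhole principle, to guarantee some box contains ≥ r objects we need more than (r − 1) · k objects total. Threshold: n = (r − 1) · k + 1. With r = 6 and k = 136: n = 5 · 136 + 1 = 680 + 1 = 681. For n = 680 = 5 · 136, we can put exactly 5 objects in every box, avoiding 6 in any single one — so 681 is tight.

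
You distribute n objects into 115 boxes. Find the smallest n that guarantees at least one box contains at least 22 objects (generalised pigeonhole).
n = (22 − 1)·115 + 1 = 2416

By the generalised pigeonhole principle, to guarantee some box contains ≥ r objects we need more than (r − 1) · k objects total. Threshold: n = (r − 1) · k + 1. With r = 22 and k = 115: n = 21 · 115 + 1 = 2415 + 1 = 2416. For n = 2415 = 21 · 115, we can put exactly 21 objects in every box, avoiding 22 in any single one — so 2416 is tight.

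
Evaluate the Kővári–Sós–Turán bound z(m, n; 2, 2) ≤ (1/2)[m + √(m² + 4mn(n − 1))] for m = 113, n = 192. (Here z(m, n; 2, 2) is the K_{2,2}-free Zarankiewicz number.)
z(113, 192; 2, 2) ≤ (1/2)[113 + √(113² + 4·113·192·191)] = (1/2)[113 + √16588513] = 2092.9499

Kővári–Sós–Turán: let r_1, ..., r_113 be the row sums and z = Σ r_i the total number of 1s. Each pair of columns can share at most one row with both entries 1 (else a 2×2 all-ones block appears), so Σ_i C(r_i, 2) ≤ C(192, 2) = 18336. By convexity Σ_i C(r_i, 2) ≥ 113·C(z/113, 2) = z(z − 113)/(2·113), giving z² − 113z − 113·192·191 ≤ 0 and hence z ≤ (1/2)[113 + √(12769 + 4·4143936)] = (1/2)[113 + √16588513] ≈ (1/2)(113 + 4072.8998) = 2092.9499.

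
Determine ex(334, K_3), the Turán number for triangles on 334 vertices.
ex(334, K_3) = ⌊334^2/4⌋ = 27889

Mantel (1907): a triangle-free graph on n vertices has at most ⌊n^2/4⌋ edges, with equality for the complete bipartite graph K_{⌊n/2⌋, ⌈n/2⌉}. For n = 334: ⌊334^2/4⌋ = ⌊111556/4⌋ = 27889. The extremal graph is K_{167, 167}, which has 167·167 = 27889 edges.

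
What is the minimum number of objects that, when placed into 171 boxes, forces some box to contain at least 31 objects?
n = (31 − 1)·171 + 1 = 5131

By the generalised pigeonhole principle, to guarantee some box contains ≥ r objects we need more than (r − 1) · k objects total. Threshold: n = (r − 1) · k + 1. With r = 31 and k = 171: n = 30 · 171 + 1 = 5130 + 1 = 5131. For n = 5130 = 30 · 171, we can put exactly 30 objects in every box, avoiding 31 in any single one — so 5131 is tight.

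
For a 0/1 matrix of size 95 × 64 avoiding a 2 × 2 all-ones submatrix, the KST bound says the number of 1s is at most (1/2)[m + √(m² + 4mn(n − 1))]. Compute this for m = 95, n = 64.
z(95, 64; 2, 2) ≤ (1/2)[95 + √(95² + 4·95·64·63)] = (1/2)[95 + √1541185] = 668.2224

Kővári–Sós–Turán: let r_1, ..., r_95 be the row sums and z = Σ r_i the total number of 1s. Each pair of columns can share at most one row with both entries 1 (else a 2×2 all-ones block appears), so Σ_i C(r_i, 2) ≤ C(64, 2) = 2016. By convexity Σ_i C(r_i, 2) ≥ 95·C(z/95, 2) = z(z − 95)/(2·95), giving z² − 95z − 95·64·63 ≤ 0 and hence z ≤ (1/2)[95 + √(9025 + 4·383040)] = (1/2)[95 + √1541185] ≈ (1/2)(95 + 1241.4447) = 668.2224.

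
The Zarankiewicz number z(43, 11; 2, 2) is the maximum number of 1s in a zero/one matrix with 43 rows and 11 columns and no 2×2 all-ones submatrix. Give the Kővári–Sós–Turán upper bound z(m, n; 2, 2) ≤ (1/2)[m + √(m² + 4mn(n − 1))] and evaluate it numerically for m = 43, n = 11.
z(43, 11; 2, 2) ≤ (1/2)[43 + √(43² + 4·43·11·10)] = (1/2)[43 + √20769] = 93.5573

Kővári–Sós–Turán: let r_1, ..., r_43 be the row sums and z = Σ r_i the total number of 1s. Each pair of columns can share at most one row with both entries 1 (else a 2×2 all-ones block appears), so Σ_i C(r_i, 2) ≤ C(11, 2) = 55. By convexity Σ_i C(r_i, 2) ≥ 43·C(z/43, 2) = z(z − 43)/(2·43), giving z² − 43z − 43·11·10 ≤ 0 and hence z ≤ (1/2)[43 + √(1849 + 4·4730)] = (1/2)[43 + √20769] ≈ (1/2)(43 + 144.1145) = 93.5573.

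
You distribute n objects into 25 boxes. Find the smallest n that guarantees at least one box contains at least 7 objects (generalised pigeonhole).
n = (7 − 1)·25 + 1 = 151

By the generalised pigeonhole principle, to guarantee some box contains ≥ r objects we need more than (r − 1) · k objects total. Threshold: n = (r − 1) · k + 1. With r = 7 and k = 25: n = 6 · 25 + 1 = 150 + 1 = 151. For n = 150 = 6 · 25, we can put exactly 6 objects in every box, avoiding 7 in any single one — so 151 is tight.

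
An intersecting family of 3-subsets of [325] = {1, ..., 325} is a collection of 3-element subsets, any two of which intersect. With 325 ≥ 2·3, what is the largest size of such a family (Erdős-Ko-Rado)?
max |F| = C(324, 2) = 52326

Erdős-Ko-Rado (1961): when n ≥ 2k, max |F| = C(n−1, k−1). The bound is attained by the star {A : i ∈ A} for any fixed i ∈ [n]. Here C(325−1, 3−1) = C(324, 2) = 52326.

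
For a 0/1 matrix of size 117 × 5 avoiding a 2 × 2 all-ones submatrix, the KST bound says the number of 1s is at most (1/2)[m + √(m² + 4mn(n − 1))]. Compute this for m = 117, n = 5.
z(117, 5; 2, 2) ≤ (1/2)[117 + √(117² + 4·117·5·4)] = (1/2)[117 + √23049] = 134.4095

Kővári–Sós–Turán: let r_1, ..., r_117 be the row sums and z = Σ r_i the total number of 1s. Each pair of columns can share at most one row with both entries 1 (else a 2×2 all-ones block appears), so Σ_i C(r_i, 2) ≤ C(5, 2) = 10. By convexity Σ_i C(r_i, 2) ≥ 117·C(z/117, 2) = z(z − 117)/(2·117), giving z² − 117z − 117·5·4 ≤ 0 and hence z ≤ (1/2)[117 + √(13689 + 4·2340)] = (1/2)[117 + √23049] ≈ (1/2)(117 + 151.819) = 134.4095.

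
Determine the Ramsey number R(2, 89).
R(2, 89) = 89

R(2, k) = k for all k ≥ 2: in a 2-colouring of K_k, either some edge is red (a red K_2) or all edges are blue (a blue K_k). And K_{88} coloured all-blue has no blue K_89, so R(2, 89) > 88. Hence R(2, 89) = 89.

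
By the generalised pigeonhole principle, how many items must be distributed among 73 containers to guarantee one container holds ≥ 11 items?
n = (11 − 1)·73 + 1 = 731

By the generalised pigeonhole principle, to guarantee some box contains ≥ r objects we need more than (r − 1) · k objects total. Threshold: n = (r − 1) · k + 1. With r = 11 and k = 73: n = 10 · 73 + 1 = 730 + 1 = 731. For n = 730 = 10 · 73, we can put exactly 10 objects in every box, avoiding 11 in any single one — so 731 is tight.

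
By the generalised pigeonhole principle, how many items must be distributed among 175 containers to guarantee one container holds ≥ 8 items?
n = (8 − 1)·175 + 1 = 1226

By the generalised pigeonhole principle, to guarantee some box contains ≥ r objects we need more than (r − 1) · k objects total. Threshold: n = (r − 1) · k + 1. With r = 8 and k = 175: n = 7 · 175 + 1 = 1225 + 1 = 1226. For n = 1225 = 7 · 175, we can put exactly 7 objects in every box, avoiding 8 in any single one — so 1226 is tight.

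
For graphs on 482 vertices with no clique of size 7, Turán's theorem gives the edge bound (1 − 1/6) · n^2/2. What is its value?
Turán density bound = (5/6) · 482^2/2 = 290405/3 ≈ 96801.6667

Turán's theorem: ex(n, K_{r+1}) is achieved by the complete r-partite Turán graph T(n, r) with parts as balanced as possible, and is at most (1 − 1/r) · n^2/2. For r = 6, n = 482: the density bound is (5/6) · 232324/2 = 290405/3 ≈ 96801.6667. The integer-valued extremum is e(T(482, 6)) = 96801, which is strictly less than the density bound 290405/3 since 6 ∤ 482 (the parts of T(482, 6) cannot all be equal).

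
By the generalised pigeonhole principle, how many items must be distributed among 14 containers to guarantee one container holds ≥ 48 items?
n = (48 − 1)·14 + 1 = 659

By the generalised pigeonhole principle, to guarantee some box contains ≥ r objects we need more than (r − 1) · k objects total. Threshold: n = (r − 1) · k + 1. With r = 48 and k = 14: n = 47 · 14 + 1 = 658 + 1 = 659. For n = 658 = 47 · 14, we can put exactly 47 objects in every box, avoiding 48 in any single one — so 659 is tight.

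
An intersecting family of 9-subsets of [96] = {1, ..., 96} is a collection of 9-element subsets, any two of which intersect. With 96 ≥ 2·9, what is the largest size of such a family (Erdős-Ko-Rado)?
max |F| = C(95, 8) = 121550931645

The Erdős-Ko-Rado theorem states: for n ≥ 2k, an intersecting family of k-subsets of an n-element set has size at most C(n − 1, k − 1), with equality for 'star' families {A ⊆ [n] : |A| = k, i ∈ A} (fix an element i). For n = 96, k = 9: C(95, 8) = 121550931645.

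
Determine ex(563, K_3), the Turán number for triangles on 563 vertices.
ex(563, K_3) = ⌊563^2/4⌋ = 79242

Mantel (1907): a triangle-free graph on n vertices has at most ⌊n^2/4⌋ edges, with equality for the complete bipartite graph K_{⌊n/2⌋, ⌈n/2⌉}. For n = 563: ⌊563^2/4⌋ = ⌊316969/4⌋ = 79242. The extremal graph is K_{281, 282}, which has 281·282 = 79242 edges.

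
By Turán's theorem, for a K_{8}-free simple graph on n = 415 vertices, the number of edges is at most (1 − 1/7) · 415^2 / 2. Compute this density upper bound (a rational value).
Turán density bound = (6/7) · 415^2/2 = 516675/7 ≈ 73810.7143

Turán's theorem: ex(n, K_{r+1}) is achieved by the complete r-partite Turán graph T(n, r) with parts as balanced as possible, and is at most (1 − 1/r) · n^2/2. For r = 7, n = 415: the density bound is (6/7) · 172225/2 = 516675/7 ≈ 73810.7143. The integer-valued extremum is e(T(415, 7)) = 73810, which is strictly less than the density bound 516675/7 since 7 ∤ 415 (the parts of T(415, 7) cannot all be equal).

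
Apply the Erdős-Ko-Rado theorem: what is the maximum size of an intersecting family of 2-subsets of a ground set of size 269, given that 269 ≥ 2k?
max |F| = C(268, 1) = 268

Erdős-Ko-Rado (1961): when n ≥ 2k, max |F| = C(n−1, k−1). The bound is attained by the star {A : i ∈ A} for any fixed i ∈ [n]. Here C(269−1, 2−1) = C(268, 1) = 268.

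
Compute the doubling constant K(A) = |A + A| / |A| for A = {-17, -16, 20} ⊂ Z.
K = |A + A| / |A| = 6/3 = 2

Enumerate A + A = {a + b : a, b ∈ A}. With |A| = 3, there are |A|^2 = 9 ordered sum pairs; collecting distinct values, A + A = {-34, -33, -32, 3, 4, 40}, so |A + A| = 6. Thus K = 6/3 = 2. For comparison, the minimum possible |A + A| over all 3-element sets is 2·3 − 1 = 5 (so min K = 5/3), attained only by arithmetic progressions.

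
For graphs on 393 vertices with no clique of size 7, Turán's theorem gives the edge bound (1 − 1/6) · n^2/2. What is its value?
Turán density bound = (5/6) · 393^2/2 = 257415/4 ≈ 64353.75

Turán's theorem: ex(n, K_{r+1}) is achieved by the complete r-partite Turán graph T(n, r) with parts as balanced as possible, and is at most (1 − 1/r) · n^2/2. For r = 6, n = 393: the density bound is (5/6) · 154449/2 = 257415/4 ≈ 64353.75. The integer-valued extremum is e(T(393, 6)) = 64353, which is strictly less than the density bound 257415/4 since 6 ∤ 393 (the parts of T(393, 6) cannot all be equal).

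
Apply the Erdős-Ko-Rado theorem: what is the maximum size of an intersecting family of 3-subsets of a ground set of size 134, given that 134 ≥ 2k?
max |F| = C(133, 2) = 8778

Erdős-Ko-Rado (1961): when n ≥ 2k, max |F| = C(n−1, k−1). The bound is attained by the star {A : i ∈ A} for any fixed i ∈ [n]. Here C(134−1, 3−1) = C(133, 2) = 8778.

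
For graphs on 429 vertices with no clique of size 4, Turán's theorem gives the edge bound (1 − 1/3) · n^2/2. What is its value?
Turán density bound = (2/3) · 429^2/2 = 61347

Turán's theorem: ex(n, K_{r+1}) is achieved by the complete r-partite Turán graph T(n, r) with parts as balanced as possible, and is at most (1 − 1/r) · n^2/2. For r = 3, n = 429: the density bound is (2/3) · 184041/2 = 61347. Since 3 ∣ 429, the Turán graph T(429, 3) has parts of equal size 143, and its edge count e(T(429, 3)) = 61347 attains the density bound exactly.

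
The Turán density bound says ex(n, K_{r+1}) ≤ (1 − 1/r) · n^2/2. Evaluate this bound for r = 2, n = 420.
Turán density bound = (1/2) · 420^2/2 = 44100

Turán's theorem: ex(n, K_{r+1}) is achieved by the complete r-partite Turán graph T(n, r) with parts as balanced as possible, and is at most (1 − 1/r) · n^2/2. For r = 2, n = 420: the density bound is (1/2) · 176400/2 = 44100. Since 2 ∣ 420, the Turán graph T(420, 2) has parts of equal size 210, and its edge count e(T(420, 2)) = 44100 attains the density bound exactly.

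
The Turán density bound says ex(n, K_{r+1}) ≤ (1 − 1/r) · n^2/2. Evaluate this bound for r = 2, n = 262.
Turán density bound = (1/2) · 262^2/2 = 17161

Turán's theorem: ex(n, K_{r+1}) is achieved by the complete r-partite Turán graph T(n, r) with parts as balanced as possible, and is at most (1 − 1/r) · n^2/2. For r = 2, n = 262: the density bound is (1/2) · 68644/2 = 17161. Since 2 ∣ 262, the Turán graph T(262, 2) has parts of equal size 131, and its edge count e(T(262, 2)) = 17161 attains the density bound exactly.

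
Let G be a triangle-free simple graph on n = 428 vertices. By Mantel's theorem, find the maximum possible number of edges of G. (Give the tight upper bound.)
ex(428, K_3) = ⌊428^2/4⌋ = 45796

Mantel (1907): a triangle-free graph on n vertices has at most ⌊n^2/4⌋ edges, with equality for the complete bipartite graph K_{⌊n/2⌋, ⌈n/2⌉}. For n = 428: ⌊428^2/4⌋ = ⌊183184/4⌋ = 45796. The extremal graph is K_{214, 214}, which has 214·214 = 45796 edges.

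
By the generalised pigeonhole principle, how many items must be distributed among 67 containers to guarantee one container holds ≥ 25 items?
n = (25 − 1)·67 + 1 = 1609

By the generalised pigeonhole principle, to guarantee some box contains ≥ r objects we need more than (r − 1) · k objects total. Threshold: n = (r − 1) · k + 1. With r = 25 and k = 67: n = 24 · 67 + 1 = 1608 + 1 = 1609. For n = 1608 = 24 · 67, we can put exactly 24 objects in every box, avoiding 25 in any single one — so 1609 is tight.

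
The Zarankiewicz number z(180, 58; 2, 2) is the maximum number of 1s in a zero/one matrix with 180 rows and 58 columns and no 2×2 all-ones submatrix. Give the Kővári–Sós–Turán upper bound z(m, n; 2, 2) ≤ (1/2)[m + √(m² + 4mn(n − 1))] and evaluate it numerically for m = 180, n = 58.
z(180, 58; 2, 2) ≤ (1/2)[180 + √(180² + 4·180·58·57)] = (1/2)[180 + √2412720] = 866.6466

Kővári–Sós–Turán: let r_1, ..., r_180 be the row sums and z = Σ r_i the total number of 1s. Each pair of columns can share at most one row with both entries 1 (else a 2×2 all-ones block appears), so Σ_i C(r_i, 2) ≤ C(58, 2) = 1653. By convexity Σ_i C(r_i, 2) ≥ 180·C(z/180, 2) = z(z − 180)/(2·180), giving z² − 180z − 180·58·57 ≤ 0 and hence z ≤ (1/2)[180 + √(32400 + 4·595080)] = (1/2)[180 + √2412720] ≈ (1/2)(180 + 1553.2933) = 866.6466.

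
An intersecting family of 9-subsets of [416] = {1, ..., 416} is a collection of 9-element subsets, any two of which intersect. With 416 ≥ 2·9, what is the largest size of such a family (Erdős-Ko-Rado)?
max |F| = C(415, 8) = 20388455694719685

The Erdős-Ko-Rado theorem states: for n ≥ 2k, an intersecting family of k-subsets of an n-element set has size at most C(n − 1, k − 1), with equality for 'star' families {A ⊆ [n] : |A| = k, i ∈ A} (fix an element i). For n = 416, k = 9: C(415, 8) = 20388455694719685.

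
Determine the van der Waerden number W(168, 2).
W(168, 2) = 168 + 1 = 169

A 2-term AP is any pair of integers, so a monochromatic 2-AP exists iff some colour is used at least twice. With 168 colours, the colouring i ↦ i on {1, ..., 168} uses each colour once, avoiding any monochromatic pair, so W(168, 2) > 168. For {1, ..., 169}, pigeonhole forces two integers of the same colour, which form a monochromatic 2-AP. Hence W(168, 2) = 169.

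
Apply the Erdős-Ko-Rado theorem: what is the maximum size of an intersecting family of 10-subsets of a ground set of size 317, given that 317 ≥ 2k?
max |F| = C(316, 9) = 77178167390263940

Erdős-Ko-Rado (1961): when n ≥ 2k, max |F| = C(n−1, k−1). The bound is attained by the star {A : i ∈ A} for any fixed i ∈ [n]. Here C(317−1, 10−1) = C(316, 9) = 77178167390263940.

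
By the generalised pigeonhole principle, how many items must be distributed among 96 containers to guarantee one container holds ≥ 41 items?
n = (41 − 1)·96 + 1 = 3841

By the generalised pigeonhole principle, to guarantee some box contains ≥ r objects we need more than (r − 1) · k objects total. Threshold: n = (r − 1) · k + 1. With r = 41 and k = 96: n = 40 · 96 + 1 = 3840 + 1 = 3841. For n = 3840 = 40 · 96, we can put exactly 40 objects in every box, avoiding 41 in any single one — so 3841 is tight.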